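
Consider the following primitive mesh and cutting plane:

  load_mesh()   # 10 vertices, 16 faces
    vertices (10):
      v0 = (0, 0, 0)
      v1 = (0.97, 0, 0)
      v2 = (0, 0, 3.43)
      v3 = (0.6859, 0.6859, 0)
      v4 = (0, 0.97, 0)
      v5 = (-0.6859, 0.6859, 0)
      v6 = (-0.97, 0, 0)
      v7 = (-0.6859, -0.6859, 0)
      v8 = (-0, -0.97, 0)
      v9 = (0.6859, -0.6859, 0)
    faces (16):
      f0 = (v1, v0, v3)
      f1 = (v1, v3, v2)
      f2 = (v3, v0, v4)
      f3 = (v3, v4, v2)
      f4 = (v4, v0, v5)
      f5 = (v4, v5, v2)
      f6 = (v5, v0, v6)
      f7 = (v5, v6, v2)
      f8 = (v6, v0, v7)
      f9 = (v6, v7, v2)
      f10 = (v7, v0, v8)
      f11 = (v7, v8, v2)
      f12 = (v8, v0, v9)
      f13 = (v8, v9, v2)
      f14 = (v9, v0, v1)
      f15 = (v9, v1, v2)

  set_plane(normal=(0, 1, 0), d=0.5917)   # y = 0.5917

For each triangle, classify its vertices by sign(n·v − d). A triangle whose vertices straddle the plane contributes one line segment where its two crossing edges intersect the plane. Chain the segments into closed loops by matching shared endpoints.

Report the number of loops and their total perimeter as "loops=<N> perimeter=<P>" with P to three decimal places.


loops=1 perimeter=4.528

Straddling triangles (8 of 16):
  (v1,v0,v3) [--+] → (0.5917, 0.5917, 0)–(0.724918, 0.5917, 0)  len=0.1332
  (v1,v3,v2) [-+-] → (0.724918, 0.5917, 0)–(0.5917, 0.5917, 0.471069)  len=0.4895
  (v3,v0,v4) [+-+] → (0.5917, 0.5917, 0)–(0, 0.5917, 0)  len=0.5917
  (v3,v4,v2) [++-] → (0, 0.5917, 1.3377)–(0.5917, 0.5917, 0.471069)  len=1.0494
  (v4,v0,v5) [+-+] → (0, 0.5917, 0)–(-0.5917, 0.5917, 0)  len=0.5917
  (v4,v5,v2) [++-] → (-0.5917, 0.5917, 0.471069)–(0, 0.5917, 1.3377)  len=1.0494
  (v5,v0,v6) [+--] → (-0.5917, 0.5917, 0)–(-0.724918, 0.5917, 0)  len=0.1332
  (v5,v6,v2) [+--] → (-0.724918, 0.5917, 0)–(-0.5917, 0.5917, 0.471069)  len=0.4895

Chained into 1 loop(s):
  loop 1: 8 segments, perimeter = 4.5276
Total perimeter = 4.528


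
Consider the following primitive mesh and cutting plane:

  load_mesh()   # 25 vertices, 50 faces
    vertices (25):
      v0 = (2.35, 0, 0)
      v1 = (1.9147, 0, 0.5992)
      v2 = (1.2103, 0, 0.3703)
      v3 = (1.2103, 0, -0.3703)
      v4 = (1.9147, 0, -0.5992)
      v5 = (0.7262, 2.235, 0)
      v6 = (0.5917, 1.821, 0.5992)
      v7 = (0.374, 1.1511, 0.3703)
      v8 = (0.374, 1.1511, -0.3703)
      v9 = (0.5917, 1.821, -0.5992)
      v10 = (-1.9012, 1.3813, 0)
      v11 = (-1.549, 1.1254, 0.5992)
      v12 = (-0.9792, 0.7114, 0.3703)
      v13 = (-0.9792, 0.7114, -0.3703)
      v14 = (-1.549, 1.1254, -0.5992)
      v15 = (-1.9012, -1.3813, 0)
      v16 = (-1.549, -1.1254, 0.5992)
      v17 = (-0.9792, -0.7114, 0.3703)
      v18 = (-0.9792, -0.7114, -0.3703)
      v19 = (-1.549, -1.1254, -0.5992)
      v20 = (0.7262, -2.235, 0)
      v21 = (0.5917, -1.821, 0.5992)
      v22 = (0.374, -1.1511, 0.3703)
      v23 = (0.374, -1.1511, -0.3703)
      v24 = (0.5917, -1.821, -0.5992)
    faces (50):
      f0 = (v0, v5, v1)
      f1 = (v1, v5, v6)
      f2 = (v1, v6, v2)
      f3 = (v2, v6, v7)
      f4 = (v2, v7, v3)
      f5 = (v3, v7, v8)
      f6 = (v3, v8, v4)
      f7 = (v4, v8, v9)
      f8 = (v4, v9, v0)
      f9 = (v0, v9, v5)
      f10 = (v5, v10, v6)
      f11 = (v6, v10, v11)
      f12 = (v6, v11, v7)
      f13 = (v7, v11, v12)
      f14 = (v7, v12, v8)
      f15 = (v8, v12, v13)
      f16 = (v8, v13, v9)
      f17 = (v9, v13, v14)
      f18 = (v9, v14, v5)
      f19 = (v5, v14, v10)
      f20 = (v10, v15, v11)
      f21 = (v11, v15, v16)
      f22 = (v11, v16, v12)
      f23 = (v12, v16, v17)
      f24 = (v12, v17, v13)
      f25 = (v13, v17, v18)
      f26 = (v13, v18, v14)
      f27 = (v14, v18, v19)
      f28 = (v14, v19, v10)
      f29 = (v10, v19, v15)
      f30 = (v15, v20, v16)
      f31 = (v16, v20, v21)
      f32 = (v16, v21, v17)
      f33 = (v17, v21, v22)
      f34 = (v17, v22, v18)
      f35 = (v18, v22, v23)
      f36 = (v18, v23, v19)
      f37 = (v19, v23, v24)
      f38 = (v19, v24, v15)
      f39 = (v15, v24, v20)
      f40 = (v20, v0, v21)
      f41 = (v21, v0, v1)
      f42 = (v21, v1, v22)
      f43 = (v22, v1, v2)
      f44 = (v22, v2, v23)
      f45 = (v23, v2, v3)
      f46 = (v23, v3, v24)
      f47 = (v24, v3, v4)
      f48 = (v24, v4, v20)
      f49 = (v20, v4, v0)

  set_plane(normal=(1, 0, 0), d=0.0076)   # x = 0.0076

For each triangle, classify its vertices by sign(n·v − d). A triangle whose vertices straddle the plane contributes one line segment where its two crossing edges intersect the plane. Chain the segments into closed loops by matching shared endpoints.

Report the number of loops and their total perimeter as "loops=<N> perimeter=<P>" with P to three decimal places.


loops=2 perimeter=6.864

Straddling triangles (20 of 50):
  (v5,v10,v6) [+-+] → (0.0076, 2.00151, 0)–(0.0076, 1.71798, 0.458804)  len=0.5393
  (v6,v10,v11) [+--] → (0.0076, 1.71798, 0.458804)–(0.0076, 1.6312, 0.5992)  len=0.1650
  (v6,v11,v7) [+-+] → (0.0076, 1.6312, 0.5992)–(0.0076, 1.1462, 0.413914)  len=0.5192
  (v7,v11,v12) [+--] → (0.0076, 1.1462, 0.413914)–(0.0076, 1.03204, 0.3703)  len=0.1222
  (v7,v12,v8) [+-+] → (0.0076, 1.03204, 0.3703)–(0.0076, 1.03204, -0.169771)  len=0.5401
  (v8,v12,v13) [+--] → (0.0076, 1.03204, -0.169771)–(0.0076, 1.03204, -0.3703)  len=0.2005
  (v8,v13,v9) [+-+] → (0.0076, 1.03204, -0.3703)–(0.0076, 1.40842, -0.514089)  len=0.4029
  (v9,v13,v14) [+--] → (0.0076, 1.40842, -0.514089)–(0.0076, 1.6312, -0.5992)  len=0.2385
  (v9,v14,v5) [+-+] → (0.0076, 1.6312, -0.5992)–(0.0076, 1.88454, -0.189252)  len=0.4819
  (v5,v14,v10) [+--] → (0.0076, 1.88454, -0.189252)–(0.0076, 2.00151, 0)  len=0.2225
  (v15,v20,v16) [-+-] → (0.0076, -2.00151, 0)–(0.0076, -1.88454, 0.189252)  len=0.2225
  (v16,v20,v21) [-++] → (0.0076, -1.88454, 0.189252)–(0.0076, -1.6312, 0.5992)  len=0.4819
  (v16,v21,v17) [-+-] → (0.0076, -1.6312, 0.5992)–(0.0076, -1.40842, 0.514089)  len=0.2385
  (v17,v21,v22) [-++] → (0.0076, -1.40842, 0.514089)–(0.0076, -1.03204, 0.3703)  len=0.4029
  (v17,v22,v18) [-+-] → (0.0076, -1.03204, 0.3703)–(0.0076, -1.03204, 0.169771)  len=0.2005
  (v18,v22,v23) [-++] → (0.0076, -1.03204, 0.169771)–(0.0076, -1.03204, -0.3703)  len=0.5401
  (v18,v23,v19) [-+-] → (0.0076, -1.03204, -0.3703)–(0.0076, -1.1462, -0.413914)  len=0.1222
  (v19,v23,v24) [-++] → (0.0076, -1.1462, -0.413914)–(0.0076, -1.6312, -0.5992)  len=0.5192
  (v19,v24,v15) [-+-] → (0.0076, -1.6312, -0.5992)–(0.0076, -1.71798, -0.458804)  len=0.1650
  (v15,v24,v20) [-++] → (0.0076, -1.71798, -0.458804)–(0.0076, -2.00151, 0)  len=0.5393

Chained into 2 loop(s):
  loop 1: 10 segments, perimeter = 3.4322
  loop 2: 10 segments, perimeter = 3.4322
Total perimeter = 6.864


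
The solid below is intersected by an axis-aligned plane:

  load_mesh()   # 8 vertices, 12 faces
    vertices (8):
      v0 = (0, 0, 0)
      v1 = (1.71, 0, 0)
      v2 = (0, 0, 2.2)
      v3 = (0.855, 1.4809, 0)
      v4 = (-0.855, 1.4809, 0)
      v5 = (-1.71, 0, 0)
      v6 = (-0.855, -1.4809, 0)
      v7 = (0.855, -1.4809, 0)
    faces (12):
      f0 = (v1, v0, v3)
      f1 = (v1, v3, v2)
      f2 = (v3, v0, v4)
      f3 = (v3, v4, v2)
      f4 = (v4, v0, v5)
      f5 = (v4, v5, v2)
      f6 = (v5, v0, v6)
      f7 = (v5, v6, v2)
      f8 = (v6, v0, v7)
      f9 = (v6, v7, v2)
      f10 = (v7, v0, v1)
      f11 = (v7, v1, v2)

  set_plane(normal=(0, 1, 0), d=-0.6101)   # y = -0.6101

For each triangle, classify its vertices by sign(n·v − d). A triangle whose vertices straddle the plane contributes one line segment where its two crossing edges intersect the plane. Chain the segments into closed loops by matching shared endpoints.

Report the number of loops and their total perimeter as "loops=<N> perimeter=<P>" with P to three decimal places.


Straddling triangles (6 of 12):
  (v5,v0,v6) [++-] → (-0.352242, -0.6101, 0)–(-1.35776, -0.6101, 0)  len=1.0055
  (v5,v6,v2) [+-+] → (-1.35776, -0.6101, 0)–(-0.352242, -0.6101, 1.29365)  len=1.6385
  (v6,v0,v7) [-+-] → (-0.352242, -0.6101, 0)–(0.352242, -0.6101, 0)  len=0.7045
  (v6,v7,v2) [--+] → (0.352242, -0.6101, 1.29365)–(-0.352242, -0.6101, 1.29365)  len=0.7045
  (v7,v0,v1) [-++] → (0.352242, -0.6101, 0)–(1.35776, -0.6101, 0)  len=1.0055
  (v7,v1,v2) [-++] → (1.35776, -0.6101, 0)–(0.352242, -0.6101, 1.29365)  len=1.6385

Chained into 1 loop(s):
  loop 1: 6 segments, perimeter = 6.6969
Total perimeter = 6.697

loops=1 perimeter=6.697


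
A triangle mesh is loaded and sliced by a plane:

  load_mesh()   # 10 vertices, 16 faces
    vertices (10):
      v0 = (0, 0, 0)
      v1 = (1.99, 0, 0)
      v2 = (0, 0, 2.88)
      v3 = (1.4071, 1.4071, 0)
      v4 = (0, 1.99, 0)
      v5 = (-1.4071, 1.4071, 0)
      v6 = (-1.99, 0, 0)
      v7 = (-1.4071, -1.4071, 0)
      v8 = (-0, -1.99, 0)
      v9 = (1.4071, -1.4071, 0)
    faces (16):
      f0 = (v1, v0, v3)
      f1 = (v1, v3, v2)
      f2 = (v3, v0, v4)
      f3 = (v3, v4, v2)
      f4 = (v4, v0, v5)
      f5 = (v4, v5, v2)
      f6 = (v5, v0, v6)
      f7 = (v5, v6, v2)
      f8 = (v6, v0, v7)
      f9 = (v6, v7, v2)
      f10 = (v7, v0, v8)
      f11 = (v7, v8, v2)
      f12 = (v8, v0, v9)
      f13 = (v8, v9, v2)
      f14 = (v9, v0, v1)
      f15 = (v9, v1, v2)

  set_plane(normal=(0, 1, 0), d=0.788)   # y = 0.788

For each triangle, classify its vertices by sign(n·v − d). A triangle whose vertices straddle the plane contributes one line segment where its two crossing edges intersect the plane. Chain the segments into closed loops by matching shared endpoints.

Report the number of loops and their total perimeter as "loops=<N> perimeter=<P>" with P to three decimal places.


loops=1 perimeter=8.245

Straddling triangles (8 of 16):
  (v1,v0,v3) [--+] → (0.788, 0.788, 0)–(1.66357, 0.788, 0)  len=0.8756
  (v1,v3,v2) [-+-] → (1.66357, 0.788, 0)–(0.788, 0.788, 1.26715)  len=1.5402
  (v3,v0,v4) [+-+] → (0.788, 0.788, 0)–(0, 0.788, 0)  len=0.7880
  (v3,v4,v2) [++-] → (0, 0.788, 1.73958)–(0.788, 0.788, 1.26715)  len=0.9188
  (v4,v0,v5) [+-+] → (0, 0.788, 0)–(-0.788, 0.788, 0)  len=0.7880
  (v4,v5,v2) [++-] → (-0.788, 0.788, 1.26715)–(0, 0.788, 1.73958)  len=0.9188
  (v5,v0,v6) [+--] → (-0.788, 0.788, 0)–(-1.66357, 0.788, 0)  len=0.8756
  (v5,v6,v2) [+--] → (-1.66357, 0.788, 0)–(-0.788, 0.788, 1.26715)  len=1.5402

Chained into 1 loop(s):
  loop 1: 8 segments, perimeter = 8.2451
Total perimeter = 8.245


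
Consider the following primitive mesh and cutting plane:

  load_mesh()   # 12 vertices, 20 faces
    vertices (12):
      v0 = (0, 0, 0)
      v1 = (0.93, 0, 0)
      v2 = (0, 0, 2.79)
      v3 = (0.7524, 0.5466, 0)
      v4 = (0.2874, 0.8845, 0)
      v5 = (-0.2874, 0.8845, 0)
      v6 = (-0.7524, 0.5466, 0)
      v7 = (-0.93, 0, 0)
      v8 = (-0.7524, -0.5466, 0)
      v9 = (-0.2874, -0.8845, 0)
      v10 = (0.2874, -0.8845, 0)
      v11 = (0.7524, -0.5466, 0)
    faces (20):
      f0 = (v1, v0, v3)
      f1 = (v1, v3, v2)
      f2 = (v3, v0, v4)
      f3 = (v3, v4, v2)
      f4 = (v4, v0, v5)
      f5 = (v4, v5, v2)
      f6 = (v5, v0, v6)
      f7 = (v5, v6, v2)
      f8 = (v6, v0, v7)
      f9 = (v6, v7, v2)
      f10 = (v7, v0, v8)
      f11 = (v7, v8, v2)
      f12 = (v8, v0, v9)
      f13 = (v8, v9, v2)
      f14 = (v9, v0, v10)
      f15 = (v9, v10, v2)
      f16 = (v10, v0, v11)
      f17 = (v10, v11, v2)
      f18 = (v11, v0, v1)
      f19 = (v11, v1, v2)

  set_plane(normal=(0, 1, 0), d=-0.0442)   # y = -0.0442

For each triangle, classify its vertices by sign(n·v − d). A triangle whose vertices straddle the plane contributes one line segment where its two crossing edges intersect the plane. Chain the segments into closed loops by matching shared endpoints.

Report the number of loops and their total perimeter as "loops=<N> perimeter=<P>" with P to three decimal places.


loops=1 perimeter=7.462

Straddling triangles (10 of 20):
  (v7,v0,v8) [++-] → (-0.0608417, -0.0442, 0)–(-0.915639, -0.0442, 0)  len=0.8548
  (v7,v8,v2) [+-+] → (-0.915639, -0.0442, 0)–(-0.0608417, -0.0442, 2.56439)  len=2.7031
  (v8,v0,v9) [-+-] → (-0.0608417, -0.0442, 0)–(-0.0143619, -0.0442, 0)  len=0.0465
  (v8,v9,v2) [--+] → (-0.0143619, -0.0442, 2.65058)–(-0.0608417, -0.0442, 2.56439)  len=0.0979
  (v9,v0,v10) [-+-] → (-0.0143619, -0.0442, 0)–(0.0143619, -0.0442, 0)  len=0.0287
  (v9,v10,v2) [--+] → (0.0143619, -0.0442, 2.65058)–(-0.0143619, -0.0442, 2.65058)  len=0.0287
  (v10,v0,v11) [-+-] → (0.0143619, -0.0442, 0)–(0.0608417, -0.0442, 0)  len=0.0465
  (v10,v11,v2) [--+] → (0.0608417, -0.0442, 2.56439)–(0.0143619, -0.0442, 2.65058)  len=0.0979
  (v11,v0,v1) [-++] → (0.0608417, -0.0442, 0)–(0.915639, -0.0442, 0)  len=0.8548
  (v11,v1,v2) [-++] → (0.915639, -0.0442, 0)–(0.0608417, -0.0442, 2.56439)  len=2.7031

Chained into 1 loop(s):
  loop 1: 10 segments, perimeter = 7.4621
Total perimeter = 7.462


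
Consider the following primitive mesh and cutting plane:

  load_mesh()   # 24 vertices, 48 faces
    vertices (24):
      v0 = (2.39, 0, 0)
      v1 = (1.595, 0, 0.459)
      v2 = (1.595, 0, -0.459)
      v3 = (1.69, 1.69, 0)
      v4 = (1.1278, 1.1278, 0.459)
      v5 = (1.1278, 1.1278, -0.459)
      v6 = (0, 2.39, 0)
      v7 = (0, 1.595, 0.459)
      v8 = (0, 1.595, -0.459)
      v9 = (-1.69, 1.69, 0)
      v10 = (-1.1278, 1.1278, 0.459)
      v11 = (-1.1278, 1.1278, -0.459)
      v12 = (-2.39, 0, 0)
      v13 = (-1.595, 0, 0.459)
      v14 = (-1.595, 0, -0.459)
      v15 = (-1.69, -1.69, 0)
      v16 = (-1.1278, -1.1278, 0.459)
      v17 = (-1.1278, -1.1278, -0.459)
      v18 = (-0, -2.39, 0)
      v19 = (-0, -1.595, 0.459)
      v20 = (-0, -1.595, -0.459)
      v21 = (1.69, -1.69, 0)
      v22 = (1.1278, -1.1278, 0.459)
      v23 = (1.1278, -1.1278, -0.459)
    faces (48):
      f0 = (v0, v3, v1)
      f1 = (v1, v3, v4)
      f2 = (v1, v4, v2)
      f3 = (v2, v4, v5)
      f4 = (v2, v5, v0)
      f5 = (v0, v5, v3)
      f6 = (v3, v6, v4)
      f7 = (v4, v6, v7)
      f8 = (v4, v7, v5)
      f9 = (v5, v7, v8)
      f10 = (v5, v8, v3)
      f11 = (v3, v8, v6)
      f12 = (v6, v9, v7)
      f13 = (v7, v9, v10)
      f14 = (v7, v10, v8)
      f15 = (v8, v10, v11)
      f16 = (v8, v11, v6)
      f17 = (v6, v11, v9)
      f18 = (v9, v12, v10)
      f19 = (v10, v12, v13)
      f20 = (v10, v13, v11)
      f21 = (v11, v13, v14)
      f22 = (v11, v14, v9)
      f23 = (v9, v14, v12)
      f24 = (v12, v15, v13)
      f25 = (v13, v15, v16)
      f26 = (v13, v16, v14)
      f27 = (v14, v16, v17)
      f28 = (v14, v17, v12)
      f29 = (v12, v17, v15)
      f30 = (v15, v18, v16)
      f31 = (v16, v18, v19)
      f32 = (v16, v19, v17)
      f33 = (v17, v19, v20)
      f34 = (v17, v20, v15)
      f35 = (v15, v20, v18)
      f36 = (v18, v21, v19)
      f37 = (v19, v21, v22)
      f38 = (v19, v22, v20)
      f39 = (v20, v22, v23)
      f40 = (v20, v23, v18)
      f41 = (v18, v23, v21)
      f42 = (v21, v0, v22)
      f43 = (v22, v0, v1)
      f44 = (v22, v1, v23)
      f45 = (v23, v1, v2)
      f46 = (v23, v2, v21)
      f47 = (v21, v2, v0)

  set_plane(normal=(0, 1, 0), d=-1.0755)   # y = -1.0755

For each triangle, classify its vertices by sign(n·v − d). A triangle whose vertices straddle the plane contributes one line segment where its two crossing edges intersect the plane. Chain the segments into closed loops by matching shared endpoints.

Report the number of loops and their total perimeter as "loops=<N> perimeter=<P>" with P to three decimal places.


loops=2 perimeter=5.508

Straddling triangles (12 of 48):
  (v12,v15,v13) [+-+] → (-1.94453, -1.0755, 0)–(-1.65546, -1.0755, 0.166897)  len=0.3338
  (v13,v15,v16) [+--] → (-1.65546, -1.0755, 0.166897)–(-1.14947, -1.0755, 0.459)  len=0.5843
  (v13,v16,v14) [+-+] → (-1.14947, -1.0755, 0.459)–(-1.14947, -1.0755, 0.416429)  len=0.0426
  (v14,v16,v17) [+--] → (-1.14947, -1.0755, 0.416429)–(-1.14947, -1.0755, -0.459)  len=0.8754
  (v14,v17,v12) [+-+] → (-1.14947, -1.0755, -0.459)–(-1.18633, -1.0755, -0.437715)  len=0.0426
  (v12,v17,v15) [+--] → (-1.18633, -1.0755, -0.437715)–(-1.94453, -1.0755, 0)  len=0.8755
  (v21,v0,v22) [-+-] → (1.94453, -1.0755, 0)–(1.18633, -1.0755, 0.437715)  len=0.8755
  (v22,v0,v1) [-++] → (1.18633, -1.0755, 0.437715)–(1.14947, -1.0755, 0.459)  len=0.0426
  (v22,v1,v23) [-+-] → (1.14947, -1.0755, 0.459)–(1.14947, -1.0755, -0.416429)  len=0.8754
  (v23,v1,v2) [-++] → (1.14947, -1.0755, -0.416429)–(1.14947, -1.0755, -0.459)  len=0.0426
  (v23,v2,v21) [-+-] → (1.14947, -1.0755, -0.459)–(1.65546, -1.0755, -0.166897)  len=0.5843
  (v21,v2,v0) [-++] → (1.65546, -1.0755, -0.166897)–(1.94453, -1.0755, 0)  len=0.3338

Chained into 2 loop(s):
  loop 1: 6 segments, perimeter = 2.7541
  loop 2: 6 segments, perimeter = 2.7541
Total perimeter = 5.508


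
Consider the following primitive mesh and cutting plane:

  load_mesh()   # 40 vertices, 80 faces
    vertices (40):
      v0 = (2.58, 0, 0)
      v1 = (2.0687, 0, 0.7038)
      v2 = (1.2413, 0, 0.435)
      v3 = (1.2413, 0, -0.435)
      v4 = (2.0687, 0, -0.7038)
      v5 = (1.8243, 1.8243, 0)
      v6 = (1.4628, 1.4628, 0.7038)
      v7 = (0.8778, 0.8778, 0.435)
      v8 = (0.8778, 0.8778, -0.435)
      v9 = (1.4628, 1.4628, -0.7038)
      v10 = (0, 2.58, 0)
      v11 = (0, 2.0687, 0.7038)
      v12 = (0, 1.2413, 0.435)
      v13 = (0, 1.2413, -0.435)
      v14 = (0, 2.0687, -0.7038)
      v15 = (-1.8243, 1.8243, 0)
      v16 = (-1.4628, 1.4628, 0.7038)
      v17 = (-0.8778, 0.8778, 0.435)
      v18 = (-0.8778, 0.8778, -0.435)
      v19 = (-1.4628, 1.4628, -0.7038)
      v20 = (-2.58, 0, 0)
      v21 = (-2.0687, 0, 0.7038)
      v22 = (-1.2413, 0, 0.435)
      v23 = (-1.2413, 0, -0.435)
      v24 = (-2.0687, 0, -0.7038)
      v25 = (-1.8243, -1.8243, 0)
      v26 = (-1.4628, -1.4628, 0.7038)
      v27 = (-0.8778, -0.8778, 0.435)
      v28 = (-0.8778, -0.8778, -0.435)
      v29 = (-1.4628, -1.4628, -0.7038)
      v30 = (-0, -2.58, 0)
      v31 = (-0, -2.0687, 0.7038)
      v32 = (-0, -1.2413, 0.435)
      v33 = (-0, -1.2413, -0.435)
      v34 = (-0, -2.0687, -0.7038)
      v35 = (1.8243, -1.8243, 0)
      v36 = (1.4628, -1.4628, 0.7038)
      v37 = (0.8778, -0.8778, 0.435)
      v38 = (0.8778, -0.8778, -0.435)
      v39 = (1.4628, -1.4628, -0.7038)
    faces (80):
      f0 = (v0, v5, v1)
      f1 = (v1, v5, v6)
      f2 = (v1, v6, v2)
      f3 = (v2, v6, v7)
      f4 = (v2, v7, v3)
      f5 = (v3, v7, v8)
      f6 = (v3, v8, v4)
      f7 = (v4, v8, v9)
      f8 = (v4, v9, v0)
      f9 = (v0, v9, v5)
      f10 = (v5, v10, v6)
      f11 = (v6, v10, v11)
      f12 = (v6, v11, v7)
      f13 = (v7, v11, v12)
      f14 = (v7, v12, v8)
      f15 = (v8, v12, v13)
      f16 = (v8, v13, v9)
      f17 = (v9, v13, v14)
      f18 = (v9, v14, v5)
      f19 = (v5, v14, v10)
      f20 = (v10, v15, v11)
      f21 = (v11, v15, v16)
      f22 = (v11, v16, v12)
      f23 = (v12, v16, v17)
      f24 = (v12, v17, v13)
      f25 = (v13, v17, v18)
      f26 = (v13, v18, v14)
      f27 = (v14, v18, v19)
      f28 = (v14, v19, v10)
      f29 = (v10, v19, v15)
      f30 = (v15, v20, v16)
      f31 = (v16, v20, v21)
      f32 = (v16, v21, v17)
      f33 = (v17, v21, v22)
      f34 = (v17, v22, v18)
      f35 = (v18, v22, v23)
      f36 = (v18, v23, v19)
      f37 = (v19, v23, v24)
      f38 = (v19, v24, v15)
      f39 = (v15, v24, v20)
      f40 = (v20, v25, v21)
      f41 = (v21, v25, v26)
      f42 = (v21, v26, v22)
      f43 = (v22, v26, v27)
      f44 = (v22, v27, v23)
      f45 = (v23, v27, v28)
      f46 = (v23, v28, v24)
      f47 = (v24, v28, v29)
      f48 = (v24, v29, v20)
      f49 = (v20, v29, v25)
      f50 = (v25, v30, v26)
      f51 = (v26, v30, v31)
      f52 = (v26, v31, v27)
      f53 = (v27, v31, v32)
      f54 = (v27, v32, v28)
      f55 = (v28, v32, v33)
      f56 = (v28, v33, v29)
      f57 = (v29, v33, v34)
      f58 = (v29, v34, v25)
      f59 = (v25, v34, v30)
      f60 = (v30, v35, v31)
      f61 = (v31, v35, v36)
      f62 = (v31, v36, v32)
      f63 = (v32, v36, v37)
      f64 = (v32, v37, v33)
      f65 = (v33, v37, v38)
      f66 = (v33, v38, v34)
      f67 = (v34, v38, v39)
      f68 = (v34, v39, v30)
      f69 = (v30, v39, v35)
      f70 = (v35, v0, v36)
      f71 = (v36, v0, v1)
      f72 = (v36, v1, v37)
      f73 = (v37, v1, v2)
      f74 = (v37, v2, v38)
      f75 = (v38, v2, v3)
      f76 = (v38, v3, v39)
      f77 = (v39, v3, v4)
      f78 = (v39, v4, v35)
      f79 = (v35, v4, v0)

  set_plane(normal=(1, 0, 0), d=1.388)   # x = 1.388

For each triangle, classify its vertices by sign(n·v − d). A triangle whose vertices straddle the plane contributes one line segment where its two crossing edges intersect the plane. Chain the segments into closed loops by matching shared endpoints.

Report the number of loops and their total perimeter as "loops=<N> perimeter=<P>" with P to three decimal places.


Straddling triangles (22 of 80):
  (v1,v6,v2) [++-] → (1.388, 0.968816, 0.613027)–(1.388, 0, 0.482659)  len=0.9775
  (v2,v6,v7) [-+-] → (1.388, 0.968816, 0.613027)–(1.388, 1.388, 0.66943)  len=0.4230
  (v3,v8,v4) [--+] → (1.388, 0.501737, -0.550158)–(1.388, 0, -0.482659)  len=0.5063
  (v4,v8,v9) [+-+] → (1.388, 0.501737, -0.550158)–(1.388, 1.388, -0.66943)  len=0.8943
  (v5,v10,v6) [+-+] → (1.388, 2.00503, 0)–(1.388, 1.51993, 0.667811)  len=0.8254
  (v6,v10,v11) [+--] → (1.388, 1.51993, 0.667811)–(1.388, 1.49378, 0.7038)  len=0.0445
  (v6,v11,v7) [+--] → (1.388, 1.49378, 0.7038)–(1.388, 1.388, 0.66943)  len=0.1112
  (v8,v13,v9) [--+] → (1.388, 1.45147, -0.690055)–(1.388, 1.388, -0.66943)  len=0.0667
  (v9,v13,v14) [+--] → (1.388, 1.45147, -0.690055)–(1.388, 1.49378, -0.7038)  len=0.0445
  (v9,v14,v5) [+-+] → (1.388, 1.49378, -0.7038)–(1.388, 1.88275, -0.168321)  len=0.6618
  (v5,v14,v10) [+--] → (1.388, 1.88275, -0.168321)–(1.388, 2.00503, 0)  len=0.2081
  (v30,v35,v31) [-+-] → (1.388, -2.00503, 0)–(1.388, -1.88275, 0.168321)  len=0.2081
  (v31,v35,v36) [-++] → (1.388, -1.88275, 0.168321)–(1.388, -1.49378, 0.7038)  len=0.6618
  (v31,v36,v32) [-+-] → (1.388, -1.49378, 0.7038)–(1.388, -1.45147, 0.690055)  len=0.0445
  (v32,v36,v37) [-+-] → (1.388, -1.45147, 0.690055)–(1.388, -1.388, 0.66943)  len=0.0667
  (v34,v38,v39) [--+] → (1.388, -1.388, -0.66943)–(1.388, -1.49378, -0.7038)  len=0.1112
  (v34,v39,v30) [-+-] → (1.388, -1.49378, -0.7038)–(1.388, -1.51993, -0.667811)  len=0.0445
  (v30,v39,v35) [-++] → (1.388, -1.51993, -0.667811)–(1.388, -2.00503, 0)  len=0.8254
  (v36,v1,v37) [++-] → (1.388, -0.501737, 0.550158)–(1.388, -1.388, 0.66943)  len=0.8943
  (v37,v1,v2) [-+-] → (1.388, -0.501737, 0.550158)–(1.388, 0, 0.482659)  len=0.5063
  (v38,v3,v39) [--+] → (1.388, -0.968816, -0.613027)–(1.388, -1.388, -0.66943)  len=0.4230
  (v39,v3,v4) [+-+] → (1.388, -0.968816, -0.613027)–(1.388, 0, -0.482659)  len=0.9775

Chained into 1 loop(s):
  loop 1: 22 segments, perimeter = 9.5265
Total perimeter = 9.527

loops=1 perimeter=9.527


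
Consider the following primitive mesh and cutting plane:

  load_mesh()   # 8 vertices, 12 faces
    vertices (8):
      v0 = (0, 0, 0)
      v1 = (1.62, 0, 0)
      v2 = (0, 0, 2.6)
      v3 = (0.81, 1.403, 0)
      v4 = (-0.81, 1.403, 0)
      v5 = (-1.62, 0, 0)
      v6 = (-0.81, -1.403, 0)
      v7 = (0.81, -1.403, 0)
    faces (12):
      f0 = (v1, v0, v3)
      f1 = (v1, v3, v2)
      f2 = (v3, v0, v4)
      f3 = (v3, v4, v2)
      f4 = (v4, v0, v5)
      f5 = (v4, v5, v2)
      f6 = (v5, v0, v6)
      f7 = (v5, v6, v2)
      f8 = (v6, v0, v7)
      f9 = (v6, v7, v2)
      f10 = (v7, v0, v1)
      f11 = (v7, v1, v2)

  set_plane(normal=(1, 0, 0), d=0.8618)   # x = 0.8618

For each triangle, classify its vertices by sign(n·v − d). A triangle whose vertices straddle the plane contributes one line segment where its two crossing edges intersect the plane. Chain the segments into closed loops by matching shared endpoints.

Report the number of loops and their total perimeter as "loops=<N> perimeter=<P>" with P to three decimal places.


Straddling triangles (4 of 12):
  (v1,v0,v3) [+--] → (0.8618, 0, 0)–(0.8618, 1.31328, 0)  len=1.3133
  (v1,v3,v2) [+--] → (0.8618, 1.31328, 0)–(0.8618, 0, 1.21686)  len=1.7904
  (v7,v0,v1) [--+] → (0.8618, 0, 0)–(0.8618, -1.31328, 0)  len=1.3133
  (v7,v1,v2) [-+-] → (0.8618, -1.31328, 0)–(0.8618, 0, 1.21686)  len=1.7904

Chained into 1 loop(s):
  loop 1: 4 segments, perimeter = 6.2073
Total perimeter = 6.207

loops=1 perimeter=6.207


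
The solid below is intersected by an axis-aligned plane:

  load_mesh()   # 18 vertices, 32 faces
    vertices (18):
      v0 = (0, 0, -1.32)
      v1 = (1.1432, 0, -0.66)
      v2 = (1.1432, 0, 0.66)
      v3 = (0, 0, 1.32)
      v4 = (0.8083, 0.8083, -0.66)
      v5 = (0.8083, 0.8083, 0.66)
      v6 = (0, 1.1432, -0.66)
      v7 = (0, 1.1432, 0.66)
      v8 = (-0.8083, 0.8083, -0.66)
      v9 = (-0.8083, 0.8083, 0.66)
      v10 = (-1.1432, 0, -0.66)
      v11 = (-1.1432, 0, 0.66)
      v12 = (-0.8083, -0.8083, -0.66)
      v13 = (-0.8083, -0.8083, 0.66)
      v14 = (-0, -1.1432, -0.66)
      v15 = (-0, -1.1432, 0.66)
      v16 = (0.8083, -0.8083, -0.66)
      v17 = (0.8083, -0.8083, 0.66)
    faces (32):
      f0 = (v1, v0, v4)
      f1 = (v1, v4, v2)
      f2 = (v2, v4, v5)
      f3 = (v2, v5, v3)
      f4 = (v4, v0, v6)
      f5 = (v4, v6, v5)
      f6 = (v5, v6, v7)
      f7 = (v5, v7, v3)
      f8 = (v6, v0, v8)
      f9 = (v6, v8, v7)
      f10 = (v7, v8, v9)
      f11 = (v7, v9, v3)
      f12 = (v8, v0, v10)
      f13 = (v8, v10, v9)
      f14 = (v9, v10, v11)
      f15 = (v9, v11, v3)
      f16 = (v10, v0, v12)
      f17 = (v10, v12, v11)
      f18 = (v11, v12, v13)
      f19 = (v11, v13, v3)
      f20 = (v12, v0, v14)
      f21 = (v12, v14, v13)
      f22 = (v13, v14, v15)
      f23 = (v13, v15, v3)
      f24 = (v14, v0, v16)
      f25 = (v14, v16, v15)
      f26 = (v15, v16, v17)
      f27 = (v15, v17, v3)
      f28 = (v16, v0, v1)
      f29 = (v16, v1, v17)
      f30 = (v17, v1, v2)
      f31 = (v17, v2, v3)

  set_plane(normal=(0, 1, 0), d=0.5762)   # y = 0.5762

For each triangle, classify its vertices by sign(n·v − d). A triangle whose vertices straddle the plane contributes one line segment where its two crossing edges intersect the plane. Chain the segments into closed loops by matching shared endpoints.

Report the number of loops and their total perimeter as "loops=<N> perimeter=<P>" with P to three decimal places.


loops=1 perimeter=6.526

Straddling triangles (12 of 32):
  (v1,v0,v4) [--+] → (0.5762, 0.5762, -0.849516)–(0.904465, 0.5762, -0.66)  len=0.3790
  (v1,v4,v2) [-+-] → (0.904465, 0.5762, -0.66)–(0.904465, 0.5762, -0.280967)  len=0.3790
  (v2,v4,v5) [-++] → (0.904465, 0.5762, -0.280967)–(0.904465, 0.5762, 0.66)  len=0.9410
  (v2,v5,v3) [-+-] → (0.904465, 0.5762, 0.66)–(0.5762, 0.5762, 0.849516)  len=0.3790
  (v4,v0,v6) [+-+] → (0.5762, 0.5762, -0.849516)–(0, 0.5762, -0.987344)  len=0.5925
  (v5,v7,v3) [++-] → (0, 0.5762, 0.987344)–(0.5762, 0.5762, 0.849516)  len=0.5925
  (v6,v0,v8) [+-+] → (0, 0.5762, -0.987344)–(-0.5762, 0.5762, -0.849516)  len=0.5925
  (v7,v9,v3) [++-] → (-0.5762, 0.5762, 0.849516)–(0, 0.5762, 0.987344)  len=0.5925
  (v8,v0,v10) [+--] → (-0.5762, 0.5762, -0.849516)–(-0.904465, 0.5762, -0.66)  len=0.3790
  (v8,v10,v9) [+-+] → (-0.904465, 0.5762, -0.66)–(-0.904465, 0.5762, 0.280967)  len=0.9410
  (v9,v10,v11) [+--] → (-0.904465, 0.5762, 0.280967)–(-0.904465, 0.5762, 0.66)  len=0.3790
  (v9,v11,v3) [+--] → (-0.904465, 0.5762, 0.66)–(-0.5762, 0.5762, 0.849516)  len=0.3790

Chained into 1 loop(s):
  loop 1: 12 segments, perimeter = 6.5260
Total perimeter = 6.526


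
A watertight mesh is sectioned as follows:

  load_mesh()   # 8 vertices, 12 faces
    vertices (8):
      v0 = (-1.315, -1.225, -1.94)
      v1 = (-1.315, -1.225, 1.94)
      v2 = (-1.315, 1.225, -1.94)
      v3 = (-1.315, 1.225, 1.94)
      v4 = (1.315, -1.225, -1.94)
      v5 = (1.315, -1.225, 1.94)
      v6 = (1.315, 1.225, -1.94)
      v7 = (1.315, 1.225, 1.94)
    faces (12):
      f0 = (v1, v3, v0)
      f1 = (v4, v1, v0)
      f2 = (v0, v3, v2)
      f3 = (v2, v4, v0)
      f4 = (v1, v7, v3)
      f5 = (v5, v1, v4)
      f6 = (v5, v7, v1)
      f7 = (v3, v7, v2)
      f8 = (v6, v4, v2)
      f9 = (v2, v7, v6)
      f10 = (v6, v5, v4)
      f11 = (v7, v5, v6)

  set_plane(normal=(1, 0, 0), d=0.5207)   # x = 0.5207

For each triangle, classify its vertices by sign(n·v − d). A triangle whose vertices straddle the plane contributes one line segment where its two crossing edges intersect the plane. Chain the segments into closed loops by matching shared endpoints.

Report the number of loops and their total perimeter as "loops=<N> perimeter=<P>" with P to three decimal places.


loops=1 perimeter=12.660

Straddling triangles (8 of 12):
  (v4,v1,v0) [+--] → (0.5207, -1.225, -0.768181)–(0.5207, -1.225, -1.94)  len=1.1718
  (v2,v4,v0) [-+-] → (0.5207, -0.485063, -1.94)–(0.5207, -1.225, -1.94)  len=0.7399
  (v1,v7,v3) [-+-] → (0.5207, 0.485063, 1.94)–(0.5207, 1.225, 1.94)  len=0.7399
  (v5,v1,v4) [+-+] → (0.5207, -1.225, 1.94)–(0.5207, -1.225, -0.768181)  len=2.7082
  (v5,v7,v1) [++-] → (0.5207, 0.485063, 1.94)–(0.5207, -1.225, 1.94)  len=1.7101
  (v3,v7,v2) [-+-] → (0.5207, 1.225, 1.94)–(0.5207, 1.225, 0.768181)  len=1.1718
  (v6,v4,v2) [++-] → (0.5207, -0.485063, -1.94)–(0.5207, 1.225, -1.94)  len=1.7101
  (v2,v7,v6) [-++] → (0.5207, 1.225, 0.768181)–(0.5207, 1.225, -1.94)  len=2.7082

Chained into 1 loop(s):
  loop 1: 8 segments, perimeter = 12.6600
Total perimeter = 12.660


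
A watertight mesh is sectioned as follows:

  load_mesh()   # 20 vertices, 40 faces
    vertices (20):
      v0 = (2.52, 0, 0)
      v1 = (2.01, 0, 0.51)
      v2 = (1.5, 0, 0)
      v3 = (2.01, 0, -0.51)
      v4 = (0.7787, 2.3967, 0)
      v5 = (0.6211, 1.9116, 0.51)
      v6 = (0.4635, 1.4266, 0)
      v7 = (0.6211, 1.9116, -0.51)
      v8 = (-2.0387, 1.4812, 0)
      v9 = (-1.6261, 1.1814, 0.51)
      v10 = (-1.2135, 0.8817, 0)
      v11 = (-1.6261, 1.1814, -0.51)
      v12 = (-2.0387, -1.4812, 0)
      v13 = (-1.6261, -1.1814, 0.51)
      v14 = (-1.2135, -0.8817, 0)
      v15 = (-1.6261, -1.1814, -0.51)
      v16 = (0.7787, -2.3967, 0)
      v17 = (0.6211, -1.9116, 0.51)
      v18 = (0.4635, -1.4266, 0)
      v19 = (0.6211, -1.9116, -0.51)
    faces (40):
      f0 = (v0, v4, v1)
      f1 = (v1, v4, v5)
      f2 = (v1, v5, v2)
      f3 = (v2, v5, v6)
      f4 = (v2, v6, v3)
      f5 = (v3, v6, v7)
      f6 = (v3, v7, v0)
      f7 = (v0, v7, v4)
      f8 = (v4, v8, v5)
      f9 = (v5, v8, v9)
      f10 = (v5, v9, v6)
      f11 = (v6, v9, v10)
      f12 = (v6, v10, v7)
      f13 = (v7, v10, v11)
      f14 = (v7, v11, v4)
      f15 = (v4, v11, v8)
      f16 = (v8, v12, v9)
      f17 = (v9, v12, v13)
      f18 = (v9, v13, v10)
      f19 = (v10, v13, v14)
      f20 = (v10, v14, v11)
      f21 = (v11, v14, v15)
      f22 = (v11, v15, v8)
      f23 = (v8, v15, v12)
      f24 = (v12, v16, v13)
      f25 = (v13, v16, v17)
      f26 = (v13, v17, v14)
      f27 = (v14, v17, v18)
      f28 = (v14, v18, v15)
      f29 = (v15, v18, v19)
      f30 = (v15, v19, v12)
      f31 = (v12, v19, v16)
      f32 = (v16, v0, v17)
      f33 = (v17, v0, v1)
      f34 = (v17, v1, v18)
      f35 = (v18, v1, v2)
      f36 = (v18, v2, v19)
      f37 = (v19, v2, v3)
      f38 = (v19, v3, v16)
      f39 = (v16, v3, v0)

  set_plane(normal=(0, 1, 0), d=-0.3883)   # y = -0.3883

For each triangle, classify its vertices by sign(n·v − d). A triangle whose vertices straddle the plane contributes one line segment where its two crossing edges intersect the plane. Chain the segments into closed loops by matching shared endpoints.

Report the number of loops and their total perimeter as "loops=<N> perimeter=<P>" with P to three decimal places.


loops=2 perimeter=5.509

Straddling triangles (16 of 40):
  (v8,v12,v9) [+-+] → (-2.0387, -0.3883, 0)–(-1.86934, -0.3883, 0.209336)  len=0.2693
  (v9,v12,v13) [+--] → (-1.86934, -0.3883, 0.209336)–(-1.6261, -0.3883, 0.51)  len=0.3867
  (v9,v13,v10) [+-+] → (-1.6261, -0.3883, 0.51)–(-1.46749, -0.3883, 0.313945)  len=0.2522
  (v10,v13,v14) [+--] → (-1.46749, -0.3883, 0.313945)–(-1.2135, -0.3883, 0)  len=0.4038
  (v10,v14,v11) [+-+] → (-1.2135, -0.3883, 0)–(-1.31218, -0.3883, -0.121969)  len=0.1569
  (v11,v14,v15) [+--] → (-1.31218, -0.3883, -0.121969)–(-1.6261, -0.3883, -0.51)  len=0.4991
  (v11,v15,v8) [+-+] → (-1.6261, -0.3883, -0.51)–(-1.749, -0.3883, -0.358088)  len=0.1954
  (v8,v15,v12) [+--] → (-1.749, -0.3883, -0.358088)–(-2.0387, -0.3883, 0)  len=0.4606
  (v16,v0,v17) [-+-] → (2.23788, -0.3883, 0)–(2.13428, -0.3883, 0.103595)  len=0.1465
  (v17,v0,v1) [-++] → (2.13428, -0.3883, 0.103595)–(1.72788, -0.3883, 0.51)  len=0.5747
  (v17,v1,v18) [-+-] → (1.72788, -0.3883, 0.51)–(1.58906, -0.3883, 0.371185)  len=0.1963
  (v18,v1,v2) [-++] → (1.58906, -0.3883, 0.371185)–(1.21788, -0.3883, 0)  len=0.5249
  (v18,v2,v19) [-+-] → (1.21788, -0.3883, 0)–(1.32147, -0.3883, -0.103595)  len=0.1465
  (v19,v2,v3) [-++] → (1.32147, -0.3883, -0.103595)–(1.72788, -0.3883, -0.51)  len=0.5747
  (v19,v3,v16) [-+-] → (1.72788, -0.3883, -0.51)–(1.81051, -0.3883, -0.427373)  len=0.1169
  (v16,v3,v0) [-++] → (1.81051, -0.3883, -0.427373)–(2.23788, -0.3883, 0)  len=0.6044

Chained into 2 loop(s):
  loop 1: 8 segments, perimeter = 2.6240
  loop 2: 8 segments, perimeter = 2.8850
Total perimeter = 5.509


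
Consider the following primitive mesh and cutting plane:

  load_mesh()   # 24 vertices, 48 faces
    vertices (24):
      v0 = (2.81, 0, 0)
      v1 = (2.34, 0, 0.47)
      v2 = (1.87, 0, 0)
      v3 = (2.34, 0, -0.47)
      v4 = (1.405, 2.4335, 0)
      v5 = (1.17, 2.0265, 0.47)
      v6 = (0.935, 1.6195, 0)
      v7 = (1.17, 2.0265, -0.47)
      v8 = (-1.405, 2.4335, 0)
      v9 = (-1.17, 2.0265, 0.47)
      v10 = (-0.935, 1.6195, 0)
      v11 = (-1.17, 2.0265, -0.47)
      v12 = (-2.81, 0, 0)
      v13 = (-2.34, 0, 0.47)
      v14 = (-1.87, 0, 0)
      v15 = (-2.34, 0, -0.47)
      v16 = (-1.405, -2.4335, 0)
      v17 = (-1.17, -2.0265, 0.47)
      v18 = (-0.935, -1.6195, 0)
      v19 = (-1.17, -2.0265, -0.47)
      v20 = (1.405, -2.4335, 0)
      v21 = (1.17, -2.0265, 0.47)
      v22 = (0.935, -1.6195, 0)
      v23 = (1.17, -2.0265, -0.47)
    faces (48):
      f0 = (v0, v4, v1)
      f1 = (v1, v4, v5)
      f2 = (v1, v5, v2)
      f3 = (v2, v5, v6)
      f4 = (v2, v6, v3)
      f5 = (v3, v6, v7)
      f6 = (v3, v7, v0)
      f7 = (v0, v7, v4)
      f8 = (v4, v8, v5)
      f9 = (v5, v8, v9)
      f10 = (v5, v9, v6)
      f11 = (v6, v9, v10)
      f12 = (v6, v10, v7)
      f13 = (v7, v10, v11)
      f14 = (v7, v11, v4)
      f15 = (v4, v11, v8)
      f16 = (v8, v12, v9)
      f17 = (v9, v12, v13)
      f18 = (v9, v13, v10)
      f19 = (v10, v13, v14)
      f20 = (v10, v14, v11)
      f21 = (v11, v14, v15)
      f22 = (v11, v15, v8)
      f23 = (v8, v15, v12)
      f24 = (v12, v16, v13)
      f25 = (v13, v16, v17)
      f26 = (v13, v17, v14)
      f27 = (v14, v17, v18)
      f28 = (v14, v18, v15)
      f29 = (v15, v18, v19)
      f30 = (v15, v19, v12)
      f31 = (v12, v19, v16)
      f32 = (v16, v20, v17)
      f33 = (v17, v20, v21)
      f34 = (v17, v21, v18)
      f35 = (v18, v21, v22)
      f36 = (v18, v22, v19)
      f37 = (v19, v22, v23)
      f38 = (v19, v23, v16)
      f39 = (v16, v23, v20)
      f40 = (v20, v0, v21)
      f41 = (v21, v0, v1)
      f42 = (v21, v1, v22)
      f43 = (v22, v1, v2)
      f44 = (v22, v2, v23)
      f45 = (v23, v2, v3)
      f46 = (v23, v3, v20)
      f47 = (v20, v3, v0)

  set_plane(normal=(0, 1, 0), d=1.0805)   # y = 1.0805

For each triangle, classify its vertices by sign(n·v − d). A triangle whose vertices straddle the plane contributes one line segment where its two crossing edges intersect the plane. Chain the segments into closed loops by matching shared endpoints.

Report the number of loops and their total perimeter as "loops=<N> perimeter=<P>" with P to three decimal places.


loops=2 perimeter=5.317

Straddling triangles (16 of 48):
  (v0,v4,v1) [-+-] → (2.18616, 1.0805, 0)–(1.92485, 1.0805, 0.261315)  len=0.3696
  (v1,v4,v5) [-++] → (1.92485, 1.0805, 0.261315)–(1.71617, 1.0805, 0.47)  len=0.2951
  (v1,v5,v2) [-+-] → (1.71617, 1.0805, 0.47)–(1.49677, 1.0805, 0.250597)  len=0.3103
  (v2,v5,v6) [-++] → (1.49677, 1.0805, 0.250597)–(1.24619, 1.0805, 0)  len=0.3544
  (v2,v6,v3) [-+-] → (1.24619, 1.0805, 0)–(1.40261, 1.0805, -0.156425)  len=0.2212
  (v3,v6,v7) [-++] → (1.40261, 1.0805, -0.156425)–(1.71617, 1.0805, -0.47)  len=0.4435
  (v3,v7,v0) [-+-] → (1.71617, 1.0805, -0.47)–(1.93558, 1.0805, -0.250597)  len=0.3103
  (v0,v7,v4) [-++] → (1.93558, 1.0805, -0.250597)–(2.18616, 1.0805, 0)  len=0.3544
  (v8,v12,v9) [+-+] → (-2.18616, 1.0805, 0)–(-1.93558, 1.0805, 0.250597)  len=0.3544
  (v9,v12,v13) [+--] → (-1.93558, 1.0805, 0.250597)–(-1.71617, 1.0805, 0.47)  len=0.3103
  (v9,v13,v10) [+-+] → (-1.71617, 1.0805, 0.47)–(-1.40261, 1.0805, 0.156425)  len=0.4435
  (v10,v13,v14) [+--] → (-1.40261, 1.0805, 0.156425)–(-1.24619, 1.0805, 0)  len=0.2212
  (v10,v14,v11) [+-+] → (-1.24619, 1.0805, 0)–(-1.49677, 1.0805, -0.250597)  len=0.3544
  (v11,v14,v15) [+--] → (-1.49677, 1.0805, -0.250597)–(-1.71617, 1.0805, -0.47)  len=0.3103
  (v11,v15,v8) [+-+] → (-1.71617, 1.0805, -0.47)–(-1.92485, 1.0805, -0.261315)  len=0.2951
  (v8,v15,v12) [+--] → (-1.92485, 1.0805, -0.261315)–(-2.18616, 1.0805, 0)  len=0.3696

Chained into 2 loop(s):
  loop 1: 8 segments, perimeter = 2.6587
  loop 2: 8 segments, perimeter = 2.6587
Total perimeter = 5.317


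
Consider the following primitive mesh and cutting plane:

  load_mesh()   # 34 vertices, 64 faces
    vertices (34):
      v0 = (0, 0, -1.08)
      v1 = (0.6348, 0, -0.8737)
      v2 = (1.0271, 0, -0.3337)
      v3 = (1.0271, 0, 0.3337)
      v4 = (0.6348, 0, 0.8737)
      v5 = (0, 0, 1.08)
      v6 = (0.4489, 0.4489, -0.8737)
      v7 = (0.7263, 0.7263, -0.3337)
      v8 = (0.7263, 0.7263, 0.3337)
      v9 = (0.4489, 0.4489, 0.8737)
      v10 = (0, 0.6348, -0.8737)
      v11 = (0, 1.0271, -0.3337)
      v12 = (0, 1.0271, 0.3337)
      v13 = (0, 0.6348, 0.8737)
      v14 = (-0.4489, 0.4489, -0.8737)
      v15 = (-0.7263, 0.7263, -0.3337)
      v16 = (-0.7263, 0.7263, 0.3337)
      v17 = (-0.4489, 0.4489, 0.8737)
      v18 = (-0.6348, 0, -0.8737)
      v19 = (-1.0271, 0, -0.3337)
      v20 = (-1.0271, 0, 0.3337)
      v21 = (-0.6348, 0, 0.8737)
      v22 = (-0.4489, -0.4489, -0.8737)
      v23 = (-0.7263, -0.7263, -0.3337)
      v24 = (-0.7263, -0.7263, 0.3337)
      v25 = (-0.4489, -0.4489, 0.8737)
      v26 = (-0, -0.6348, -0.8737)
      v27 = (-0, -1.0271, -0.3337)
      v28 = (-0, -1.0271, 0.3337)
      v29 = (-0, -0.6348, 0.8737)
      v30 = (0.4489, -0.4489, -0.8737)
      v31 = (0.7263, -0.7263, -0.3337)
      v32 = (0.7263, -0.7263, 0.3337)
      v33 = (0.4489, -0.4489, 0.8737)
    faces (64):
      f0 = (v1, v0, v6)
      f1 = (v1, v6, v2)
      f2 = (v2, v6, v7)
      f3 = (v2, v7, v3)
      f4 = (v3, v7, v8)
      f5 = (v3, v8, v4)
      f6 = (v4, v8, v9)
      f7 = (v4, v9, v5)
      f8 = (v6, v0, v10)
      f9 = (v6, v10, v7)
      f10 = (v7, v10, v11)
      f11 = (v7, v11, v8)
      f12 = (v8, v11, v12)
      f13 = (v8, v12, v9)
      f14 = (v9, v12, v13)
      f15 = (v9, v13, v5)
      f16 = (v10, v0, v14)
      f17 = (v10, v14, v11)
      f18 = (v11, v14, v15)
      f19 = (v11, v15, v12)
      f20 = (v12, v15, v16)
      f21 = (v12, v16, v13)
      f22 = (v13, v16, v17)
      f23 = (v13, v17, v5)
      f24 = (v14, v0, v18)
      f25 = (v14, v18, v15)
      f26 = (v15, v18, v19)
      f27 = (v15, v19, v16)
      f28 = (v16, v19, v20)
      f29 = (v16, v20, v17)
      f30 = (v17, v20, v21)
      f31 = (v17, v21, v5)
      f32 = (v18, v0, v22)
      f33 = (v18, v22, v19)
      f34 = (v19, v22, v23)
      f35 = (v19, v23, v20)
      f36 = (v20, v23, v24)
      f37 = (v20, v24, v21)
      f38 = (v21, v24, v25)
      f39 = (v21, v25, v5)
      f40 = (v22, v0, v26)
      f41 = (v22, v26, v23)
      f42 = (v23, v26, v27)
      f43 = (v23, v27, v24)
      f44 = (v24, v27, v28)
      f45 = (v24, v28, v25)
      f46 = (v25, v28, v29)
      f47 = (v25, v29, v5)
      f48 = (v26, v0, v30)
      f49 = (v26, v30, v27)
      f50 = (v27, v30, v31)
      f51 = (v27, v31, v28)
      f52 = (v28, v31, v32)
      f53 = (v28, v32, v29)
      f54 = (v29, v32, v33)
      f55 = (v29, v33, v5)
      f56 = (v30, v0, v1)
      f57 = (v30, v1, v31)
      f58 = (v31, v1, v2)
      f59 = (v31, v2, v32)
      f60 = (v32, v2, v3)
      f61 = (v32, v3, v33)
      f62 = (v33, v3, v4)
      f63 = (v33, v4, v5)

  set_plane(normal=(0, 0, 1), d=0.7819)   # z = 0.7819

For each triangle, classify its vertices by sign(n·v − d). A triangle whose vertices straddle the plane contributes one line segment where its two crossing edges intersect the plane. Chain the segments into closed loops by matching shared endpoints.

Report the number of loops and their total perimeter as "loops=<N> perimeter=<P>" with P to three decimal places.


Straddling triangles (16 of 64):
  (v3,v8,v4) [--+] → (0.650355, 0.123471, 0.7819)–(0.701491, 0, 0.7819)  len=0.1336
  (v4,v8,v9) [+-+] → (0.650355, 0.123471, 0.7819)–(0.496058, 0.496058, 0.7819)  len=0.4033
  (v8,v12,v9) [--+] → (0.372587, 0.547194, 0.7819)–(0.496058, 0.496058, 0.7819)  len=0.1336
  (v9,v12,v13) [+-+] → (0.372587, 0.547194, 0.7819)–(0, 0.701491, 0.7819)  len=0.4033
  (v12,v16,v13) [--+] → (-0.123471, 0.650355, 0.7819)–(0, 0.701491, 0.7819)  len=0.1336
  (v13,v16,v17) [+-+] → (-0.123471, 0.650355, 0.7819)–(-0.496058, 0.496058, 0.7819)  len=0.4033
  (v16,v20,v17) [--+] → (-0.547194, 0.372587, 0.7819)–(-0.496058, 0.496058, 0.7819)  len=0.1336
  (v17,v20,v21) [+-+] → (-0.547194, 0.372587, 0.7819)–(-0.701491, 0, 0.7819)  len=0.4033
  (v20,v24,v21) [--+] → (-0.650355, -0.123471, 0.7819)–(-0.701491, 0, 0.7819)  len=0.1336
  (v21,v24,v25) [+-+] → (-0.650355, -0.123471, 0.7819)–(-0.496058, -0.496058, 0.7819)  len=0.4033
  (v24,v28,v25) [--+] → (-0.372587, -0.547194, 0.7819)–(-0.496058, -0.496058, 0.7819)  len=0.1336
  (v25,v28,v29) [+-+] → (-0.372587, -0.547194, 0.7819)–(0, -0.701491, 0.7819)  len=0.4033
  (v28,v32,v29) [--+] → (0.123471, -0.650355, 0.7819)–(0, -0.701491, 0.7819)  len=0.1336
  (v29,v32,v33) [+-+] → (0.123471, -0.650355, 0.7819)–(0.496058, -0.496058, 0.7819)  len=0.4033
  (v32,v3,v33) [--+] → (0.547194, -0.372587, 0.7819)–(0.496058, -0.496058, 0.7819)  len=0.1336
  (v33,v3,v4) [+-+] → (0.547194, -0.372587, 0.7819)–(0.701491, 0, 0.7819)  len=0.4033

Chained into 1 loop(s):
  loop 1: 16 segments, perimeter = 4.2953
Total perimeter = 4.295

loops=1 perimeter=4.295
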